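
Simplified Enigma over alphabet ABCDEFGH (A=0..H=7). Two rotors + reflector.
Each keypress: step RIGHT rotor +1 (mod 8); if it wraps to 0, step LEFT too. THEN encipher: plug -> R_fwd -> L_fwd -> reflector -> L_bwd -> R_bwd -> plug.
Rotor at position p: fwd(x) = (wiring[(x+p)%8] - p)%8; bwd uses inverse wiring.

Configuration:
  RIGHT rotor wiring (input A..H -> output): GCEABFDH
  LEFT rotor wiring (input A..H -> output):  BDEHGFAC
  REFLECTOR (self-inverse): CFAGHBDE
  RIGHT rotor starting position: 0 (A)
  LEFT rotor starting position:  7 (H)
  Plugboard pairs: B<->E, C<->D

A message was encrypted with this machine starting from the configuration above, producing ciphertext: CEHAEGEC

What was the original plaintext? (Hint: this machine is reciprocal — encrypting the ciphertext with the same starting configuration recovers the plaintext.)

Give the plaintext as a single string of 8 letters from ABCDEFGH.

Char 1 ('C'): step: R->1, L=7; C->plug->D->R->A->L->D->refl->G->L'->G->R'->G->plug->G
Char 2 ('E'): step: R->2, L=7; E->plug->B->R->G->L->G->refl->D->L'->A->R'->H->plug->H
Char 3 ('H'): step: R->3, L=7; H->plug->H->R->B->L->C->refl->A->L'->E->R'->E->plug->B
Char 4 ('A'): step: R->4, L=7; A->plug->A->R->F->L->H->refl->E->L'->C->R'->E->plug->B
Char 5 ('E'): step: R->5, L=7; E->plug->B->R->G->L->G->refl->D->L'->A->R'->A->plug->A
Char 6 ('G'): step: R->6, L=7; G->plug->G->R->D->L->F->refl->B->L'->H->R'->H->plug->H
Char 7 ('E'): step: R->7, L=7; E->plug->B->R->H->L->B->refl->F->L'->D->R'->C->plug->D
Char 8 ('C'): step: R->0, L->0 (L advanced); C->plug->D->R->A->L->B->refl->F->L'->F->R'->F->plug->F

Answer: GHBBAHDF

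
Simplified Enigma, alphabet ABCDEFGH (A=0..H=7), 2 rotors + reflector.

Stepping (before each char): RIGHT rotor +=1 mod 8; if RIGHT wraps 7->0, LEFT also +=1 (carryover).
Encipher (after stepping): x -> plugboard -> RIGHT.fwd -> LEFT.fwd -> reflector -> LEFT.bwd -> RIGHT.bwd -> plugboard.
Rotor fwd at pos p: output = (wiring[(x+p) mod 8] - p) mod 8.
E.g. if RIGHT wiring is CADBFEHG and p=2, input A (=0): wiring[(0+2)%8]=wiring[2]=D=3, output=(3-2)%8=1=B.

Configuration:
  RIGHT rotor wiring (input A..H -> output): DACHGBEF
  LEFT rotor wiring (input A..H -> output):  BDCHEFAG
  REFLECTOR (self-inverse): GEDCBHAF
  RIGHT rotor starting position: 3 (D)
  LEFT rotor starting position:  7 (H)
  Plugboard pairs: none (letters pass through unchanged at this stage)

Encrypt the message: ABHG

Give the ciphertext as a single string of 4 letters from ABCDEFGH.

Answer: EGFF

Derivation:
Char 1 ('A'): step: R->4, L=7; A->plug->A->R->C->L->E->refl->B->L'->H->R'->E->plug->E
Char 2 ('B'): step: R->5, L=7; B->plug->B->R->H->L->B->refl->E->L'->C->R'->G->plug->G
Char 3 ('H'): step: R->6, L=7; H->plug->H->R->D->L->D->refl->C->L'->B->R'->F->plug->F
Char 4 ('G'): step: R->7, L=7; G->plug->G->R->C->L->E->refl->B->L'->H->R'->F->plug->F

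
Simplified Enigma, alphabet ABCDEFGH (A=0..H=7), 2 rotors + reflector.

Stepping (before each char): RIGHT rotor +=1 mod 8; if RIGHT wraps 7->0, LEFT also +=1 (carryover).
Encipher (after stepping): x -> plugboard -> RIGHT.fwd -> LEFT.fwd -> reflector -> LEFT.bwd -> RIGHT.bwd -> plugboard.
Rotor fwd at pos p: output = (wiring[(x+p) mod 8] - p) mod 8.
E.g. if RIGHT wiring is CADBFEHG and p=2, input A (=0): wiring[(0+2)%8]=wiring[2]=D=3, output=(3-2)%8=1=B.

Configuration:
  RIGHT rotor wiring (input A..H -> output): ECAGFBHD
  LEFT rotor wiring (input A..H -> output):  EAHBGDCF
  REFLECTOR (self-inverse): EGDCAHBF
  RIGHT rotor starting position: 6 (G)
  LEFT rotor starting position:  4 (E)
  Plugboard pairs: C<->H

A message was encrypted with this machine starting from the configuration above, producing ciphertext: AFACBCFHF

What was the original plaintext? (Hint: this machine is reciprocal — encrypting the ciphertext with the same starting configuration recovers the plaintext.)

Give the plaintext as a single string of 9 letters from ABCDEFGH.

Answer: BCCDHFGEG

Derivation:
Char 1 ('A'): step: R->7, L=4; A->plug->A->R->E->L->A->refl->E->L'->F->R'->B->plug->B
Char 2 ('F'): step: R->0, L->5 (L advanced); F->plug->F->R->B->L->F->refl->H->L'->D->R'->H->plug->C
Char 3 ('A'): step: R->1, L=5; A->plug->A->R->B->L->F->refl->H->L'->D->R'->H->plug->C
Char 4 ('C'): step: R->2, L=5; C->plug->H->R->A->L->G->refl->B->L'->H->R'->D->plug->D
Char 5 ('B'): step: R->3, L=5; B->plug->B->R->C->L->A->refl->E->L'->G->R'->C->plug->H
Char 6 ('C'): step: R->4, L=5; C->plug->H->R->C->L->A->refl->E->L'->G->R'->F->plug->F
Char 7 ('F'): step: R->5, L=5; F->plug->F->R->D->L->H->refl->F->L'->B->R'->G->plug->G
Char 8 ('H'): step: R->6, L=5; H->plug->C->R->G->L->E->refl->A->L'->C->R'->E->plug->E
Char 9 ('F'): step: R->7, L=5; F->plug->F->R->G->L->E->refl->A->L'->C->R'->G->plug->G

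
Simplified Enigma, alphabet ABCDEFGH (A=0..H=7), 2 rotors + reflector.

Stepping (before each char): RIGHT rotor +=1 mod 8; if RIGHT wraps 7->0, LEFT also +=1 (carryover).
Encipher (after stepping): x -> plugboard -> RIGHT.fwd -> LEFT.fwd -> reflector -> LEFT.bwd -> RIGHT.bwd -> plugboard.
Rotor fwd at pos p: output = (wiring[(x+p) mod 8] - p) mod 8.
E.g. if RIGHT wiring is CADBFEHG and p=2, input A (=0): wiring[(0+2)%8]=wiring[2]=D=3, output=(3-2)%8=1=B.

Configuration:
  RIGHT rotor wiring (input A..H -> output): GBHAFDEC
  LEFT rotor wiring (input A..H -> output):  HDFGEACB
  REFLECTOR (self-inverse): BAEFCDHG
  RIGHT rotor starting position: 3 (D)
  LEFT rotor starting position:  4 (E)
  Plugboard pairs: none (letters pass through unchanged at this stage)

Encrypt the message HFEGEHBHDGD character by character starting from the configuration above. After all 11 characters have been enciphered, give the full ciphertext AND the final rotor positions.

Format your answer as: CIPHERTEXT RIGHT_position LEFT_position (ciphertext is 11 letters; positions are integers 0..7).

Answer: GCGAABAEFFF 6 5

Derivation:
Char 1 ('H'): step: R->4, L=4; H->plug->H->R->E->L->D->refl->F->L'->D->R'->G->plug->G
Char 2 ('F'): step: R->5, L=4; F->plug->F->R->C->L->G->refl->H->L'->F->R'->C->plug->C
Char 3 ('E'): step: R->6, L=4; E->plug->E->R->B->L->E->refl->C->L'->H->R'->G->plug->G
Char 4 ('G'): step: R->7, L=4; G->plug->G->R->E->L->D->refl->F->L'->D->R'->A->plug->A
Char 5 ('E'): step: R->0, L->5 (L advanced); E->plug->E->R->F->L->A->refl->B->L'->G->R'->A->plug->A
Char 6 ('H'): step: R->1, L=5; H->plug->H->R->F->L->A->refl->B->L'->G->R'->B->plug->B
Char 7 ('B'): step: R->2, L=5; B->plug->B->R->G->L->B->refl->A->L'->F->R'->A->plug->A
Char 8 ('H'): step: R->3, L=5; H->plug->H->R->E->L->G->refl->H->L'->H->R'->E->plug->E
Char 9 ('D'): step: R->4, L=5; D->plug->D->R->G->L->B->refl->A->L'->F->R'->F->plug->F
Char 10 ('G'): step: R->5, L=5; G->plug->G->R->D->L->C->refl->E->L'->C->R'->F->plug->F
Char 11 ('D'): step: R->6, L=5; D->plug->D->R->D->L->C->refl->E->L'->C->R'->F->plug->F
Final: ciphertext=GCGAABAEFFF, RIGHT=6, LEFT=5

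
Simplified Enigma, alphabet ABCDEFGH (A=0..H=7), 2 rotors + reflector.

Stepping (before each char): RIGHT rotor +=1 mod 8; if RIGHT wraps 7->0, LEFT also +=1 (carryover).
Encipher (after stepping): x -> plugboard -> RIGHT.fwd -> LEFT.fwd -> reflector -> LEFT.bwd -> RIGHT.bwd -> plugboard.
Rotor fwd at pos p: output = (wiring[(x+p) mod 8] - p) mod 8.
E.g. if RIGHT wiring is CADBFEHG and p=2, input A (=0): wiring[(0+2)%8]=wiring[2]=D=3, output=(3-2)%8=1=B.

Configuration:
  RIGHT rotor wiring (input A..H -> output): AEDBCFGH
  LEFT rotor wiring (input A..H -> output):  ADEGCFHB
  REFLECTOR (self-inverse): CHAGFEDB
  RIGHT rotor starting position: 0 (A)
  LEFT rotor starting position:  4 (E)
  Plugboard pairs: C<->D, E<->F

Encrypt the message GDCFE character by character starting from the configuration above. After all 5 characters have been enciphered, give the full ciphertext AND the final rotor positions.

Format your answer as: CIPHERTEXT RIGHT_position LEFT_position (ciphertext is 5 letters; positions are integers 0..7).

Answer: HHFCF 5 4

Derivation:
Char 1 ('G'): step: R->1, L=4; G->plug->G->R->G->L->A->refl->C->L'->H->R'->H->plug->H
Char 2 ('D'): step: R->2, L=4; D->plug->C->R->A->L->G->refl->D->L'->C->R'->H->plug->H
Char 3 ('C'): step: R->3, L=4; C->plug->D->R->D->L->F->refl->E->L'->E->R'->E->plug->F
Char 4 ('F'): step: R->4, L=4; F->plug->E->R->E->L->E->refl->F->L'->D->R'->D->plug->C
Char 5 ('E'): step: R->5, L=4; E->plug->F->R->G->L->A->refl->C->L'->H->R'->E->plug->F
Final: ciphertext=HHFCF, RIGHT=5, LEFT=4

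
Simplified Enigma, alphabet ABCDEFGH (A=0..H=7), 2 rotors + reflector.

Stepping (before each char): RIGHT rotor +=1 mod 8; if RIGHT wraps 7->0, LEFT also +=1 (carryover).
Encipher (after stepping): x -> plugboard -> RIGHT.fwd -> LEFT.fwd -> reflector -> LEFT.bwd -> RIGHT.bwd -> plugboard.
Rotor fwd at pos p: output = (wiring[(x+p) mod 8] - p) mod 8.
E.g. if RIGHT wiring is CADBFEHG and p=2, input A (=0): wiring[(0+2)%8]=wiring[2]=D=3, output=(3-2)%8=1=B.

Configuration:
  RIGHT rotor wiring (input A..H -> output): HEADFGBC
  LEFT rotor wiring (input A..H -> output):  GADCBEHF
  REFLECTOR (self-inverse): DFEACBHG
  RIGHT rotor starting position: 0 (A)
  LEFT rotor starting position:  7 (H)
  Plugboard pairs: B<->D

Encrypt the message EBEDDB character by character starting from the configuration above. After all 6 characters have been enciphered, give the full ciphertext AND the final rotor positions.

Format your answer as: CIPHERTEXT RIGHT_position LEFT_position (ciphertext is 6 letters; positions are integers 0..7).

Char 1 ('E'): step: R->1, L=7; E->plug->E->R->F->L->C->refl->E->L'->D->R'->A->plug->A
Char 2 ('B'): step: R->2, L=7; B->plug->D->R->E->L->D->refl->A->L'->H->R'->E->plug->E
Char 3 ('E'): step: R->3, L=7; E->plug->E->R->H->L->A->refl->D->L'->E->R'->F->plug->F
Char 4 ('D'): step: R->4, L=7; D->plug->B->R->C->L->B->refl->F->L'->G->R'->D->plug->B
Char 5 ('D'): step: R->5, L=7; D->plug->B->R->E->L->D->refl->A->L'->H->R'->E->plug->E
Char 6 ('B'): step: R->6, L=7; B->plug->D->R->G->L->F->refl->B->L'->C->R'->E->plug->E
Final: ciphertext=AEFBEE, RIGHT=6, LEFT=7

Answer: AEFBEE 6 7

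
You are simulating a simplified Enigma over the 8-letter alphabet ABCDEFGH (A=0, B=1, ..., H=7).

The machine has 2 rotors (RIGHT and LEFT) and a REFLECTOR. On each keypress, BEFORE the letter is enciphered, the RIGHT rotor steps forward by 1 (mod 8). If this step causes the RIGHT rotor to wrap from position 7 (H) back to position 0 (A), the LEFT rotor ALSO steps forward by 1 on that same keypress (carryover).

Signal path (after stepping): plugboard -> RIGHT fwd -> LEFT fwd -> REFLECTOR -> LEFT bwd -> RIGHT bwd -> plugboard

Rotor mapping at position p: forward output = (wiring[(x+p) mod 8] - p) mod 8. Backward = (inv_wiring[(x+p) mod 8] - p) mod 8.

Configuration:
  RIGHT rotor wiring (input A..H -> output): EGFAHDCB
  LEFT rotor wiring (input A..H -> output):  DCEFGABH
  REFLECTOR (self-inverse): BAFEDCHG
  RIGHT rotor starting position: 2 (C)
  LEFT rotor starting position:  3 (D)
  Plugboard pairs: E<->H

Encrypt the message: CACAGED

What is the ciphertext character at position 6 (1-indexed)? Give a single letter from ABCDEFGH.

Char 1 ('C'): step: R->3, L=3; C->plug->C->R->A->L->C->refl->F->L'->C->R'->H->plug->E
Char 2 ('A'): step: R->4, L=3; A->plug->A->R->D->L->G->refl->H->L'->G->R'->C->plug->C
Char 3 ('C'): step: R->5, L=3; C->plug->C->R->E->L->E->refl->D->L'->B->R'->E->plug->H
Char 4 ('A'): step: R->6, L=3; A->plug->A->R->E->L->E->refl->D->L'->B->R'->G->plug->G
Char 5 ('G'): step: R->7, L=3; G->plug->G->R->E->L->E->refl->D->L'->B->R'->E->plug->H
Char 6 ('E'): step: R->0, L->4 (L advanced); E->plug->H->R->B->L->E->refl->D->L'->D->R'->F->plug->F

F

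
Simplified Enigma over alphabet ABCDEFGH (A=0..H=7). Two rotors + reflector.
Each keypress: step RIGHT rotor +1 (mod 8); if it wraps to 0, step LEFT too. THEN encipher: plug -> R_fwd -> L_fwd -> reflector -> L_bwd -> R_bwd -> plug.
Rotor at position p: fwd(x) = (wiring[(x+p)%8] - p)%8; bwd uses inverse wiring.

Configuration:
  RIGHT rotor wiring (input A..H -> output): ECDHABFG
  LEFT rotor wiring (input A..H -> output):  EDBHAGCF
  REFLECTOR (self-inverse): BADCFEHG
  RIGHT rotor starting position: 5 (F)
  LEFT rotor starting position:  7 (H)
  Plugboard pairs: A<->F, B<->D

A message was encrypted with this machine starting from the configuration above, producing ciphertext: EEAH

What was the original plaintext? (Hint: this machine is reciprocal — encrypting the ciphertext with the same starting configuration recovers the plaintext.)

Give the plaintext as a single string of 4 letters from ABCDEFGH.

Answer: BHHG

Derivation:
Char 1 ('E'): step: R->6, L=7; E->plug->E->R->F->L->B->refl->A->L'->E->R'->D->plug->B
Char 2 ('E'): step: R->7, L=7; E->plug->E->R->A->L->G->refl->H->L'->G->R'->H->plug->H
Char 3 ('A'): step: R->0, L->0 (L advanced); A->plug->F->R->B->L->D->refl->C->L'->G->R'->H->plug->H
Char 4 ('H'): step: R->1, L=0; H->plug->H->R->D->L->H->refl->G->L'->F->R'->G->plug->G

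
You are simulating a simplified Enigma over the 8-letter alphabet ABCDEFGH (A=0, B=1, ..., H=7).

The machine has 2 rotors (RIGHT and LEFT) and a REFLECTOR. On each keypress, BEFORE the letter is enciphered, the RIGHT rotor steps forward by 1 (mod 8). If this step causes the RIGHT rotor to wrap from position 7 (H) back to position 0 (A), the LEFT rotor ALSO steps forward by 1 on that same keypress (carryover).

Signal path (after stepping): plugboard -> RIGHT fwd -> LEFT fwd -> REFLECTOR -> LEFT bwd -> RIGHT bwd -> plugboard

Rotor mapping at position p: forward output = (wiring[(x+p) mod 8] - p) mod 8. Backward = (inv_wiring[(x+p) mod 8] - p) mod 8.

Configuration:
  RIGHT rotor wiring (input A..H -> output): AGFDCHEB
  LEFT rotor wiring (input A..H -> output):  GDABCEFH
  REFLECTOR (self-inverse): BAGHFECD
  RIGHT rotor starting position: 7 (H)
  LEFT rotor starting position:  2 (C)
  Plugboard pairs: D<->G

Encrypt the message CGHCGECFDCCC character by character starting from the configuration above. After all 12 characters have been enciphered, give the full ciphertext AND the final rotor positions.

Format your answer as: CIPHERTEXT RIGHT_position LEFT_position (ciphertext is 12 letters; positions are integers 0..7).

Char 1 ('C'): step: R->0, L->3 (L advanced); C->plug->C->R->F->L->D->refl->H->L'->B->R'->H->plug->H
Char 2 ('G'): step: R->1, L=3; G->plug->D->R->B->L->H->refl->D->L'->F->R'->A->plug->A
Char 3 ('H'): step: R->2, L=3; H->plug->H->R->E->L->E->refl->F->L'->H->R'->F->plug->F
Char 4 ('C'): step: R->3, L=3; C->plug->C->R->E->L->E->refl->F->L'->H->R'->B->plug->B
Char 5 ('G'): step: R->4, L=3; G->plug->D->R->F->L->D->refl->H->L'->B->R'->G->plug->D
Char 6 ('E'): step: R->5, L=3; E->plug->E->R->B->L->H->refl->D->L'->F->R'->H->plug->H
Char 7 ('C'): step: R->6, L=3; C->plug->C->R->C->L->B->refl->A->L'->G->R'->A->plug->A
Char 8 ('F'): step: R->7, L=3; F->plug->F->R->D->L->C->refl->G->L'->A->R'->G->plug->D
Char 9 ('D'): step: R->0, L->4 (L advanced); D->plug->G->R->E->L->C->refl->G->L'->A->R'->A->plug->A
Char 10 ('C'): step: R->1, L=4; C->plug->C->R->C->L->B->refl->A->L'->B->R'->D->plug->G
Char 11 ('C'): step: R->2, L=4; C->plug->C->R->A->L->G->refl->C->L'->E->R'->H->plug->H
Char 12 ('C'): step: R->3, L=4; C->plug->C->R->E->L->C->refl->G->L'->A->R'->A->plug->A
Final: ciphertext=HAFBDHADAGHA, RIGHT=3, LEFT=4

Answer: HAFBDHADAGHA 3 4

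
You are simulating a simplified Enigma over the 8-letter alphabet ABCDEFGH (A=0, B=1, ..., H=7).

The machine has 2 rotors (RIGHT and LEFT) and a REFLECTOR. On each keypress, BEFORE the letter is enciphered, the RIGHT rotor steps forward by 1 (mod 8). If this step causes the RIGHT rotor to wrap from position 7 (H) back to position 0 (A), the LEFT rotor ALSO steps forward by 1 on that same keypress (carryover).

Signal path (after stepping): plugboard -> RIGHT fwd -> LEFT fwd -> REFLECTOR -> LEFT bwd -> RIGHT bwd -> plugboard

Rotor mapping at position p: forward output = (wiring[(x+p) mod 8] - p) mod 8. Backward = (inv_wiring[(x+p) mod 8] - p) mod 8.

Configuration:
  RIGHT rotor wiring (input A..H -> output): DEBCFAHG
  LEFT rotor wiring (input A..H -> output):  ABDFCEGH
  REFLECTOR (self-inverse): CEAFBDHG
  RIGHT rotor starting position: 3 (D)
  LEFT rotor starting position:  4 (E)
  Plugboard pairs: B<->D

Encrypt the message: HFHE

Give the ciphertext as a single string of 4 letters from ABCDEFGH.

Char 1 ('H'): step: R->4, L=4; H->plug->H->R->G->L->H->refl->G->L'->A->R'->F->plug->F
Char 2 ('F'): step: R->5, L=4; F->plug->F->R->E->L->E->refl->B->L'->H->R'->E->plug->E
Char 3 ('H'): step: R->6, L=4; H->plug->H->R->C->L->C->refl->A->L'->B->R'->A->plug->A
Char 4 ('E'): step: R->7, L=4; E->plug->E->R->D->L->D->refl->F->L'->F->R'->C->plug->C

Answer: FEAC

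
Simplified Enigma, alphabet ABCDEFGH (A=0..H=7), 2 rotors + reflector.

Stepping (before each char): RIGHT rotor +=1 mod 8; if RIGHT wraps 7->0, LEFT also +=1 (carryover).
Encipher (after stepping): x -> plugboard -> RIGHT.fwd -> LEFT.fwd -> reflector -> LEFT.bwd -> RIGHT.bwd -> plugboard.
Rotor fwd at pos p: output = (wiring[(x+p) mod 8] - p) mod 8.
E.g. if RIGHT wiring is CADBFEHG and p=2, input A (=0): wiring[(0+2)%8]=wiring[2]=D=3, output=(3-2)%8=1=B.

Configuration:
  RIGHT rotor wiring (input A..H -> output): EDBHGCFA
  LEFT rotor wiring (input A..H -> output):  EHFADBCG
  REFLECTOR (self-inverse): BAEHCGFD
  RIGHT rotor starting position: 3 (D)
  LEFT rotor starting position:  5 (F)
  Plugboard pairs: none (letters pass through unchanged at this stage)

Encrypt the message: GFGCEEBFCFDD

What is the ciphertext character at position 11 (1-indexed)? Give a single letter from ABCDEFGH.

Char 1 ('G'): step: R->4, L=5; G->plug->G->R->F->L->A->refl->B->L'->C->R'->A->plug->A
Char 2 ('F'): step: R->5, L=5; F->plug->F->R->E->L->C->refl->E->L'->A->R'->B->plug->B
Char 3 ('G'): step: R->6, L=5; G->plug->G->R->A->L->E->refl->C->L'->E->R'->H->plug->H
Char 4 ('C'): step: R->7, L=5; C->plug->C->R->E->L->C->refl->E->L'->A->R'->E->plug->E
Char 5 ('E'): step: R->0, L->6 (L advanced); E->plug->E->R->G->L->F->refl->G->L'->C->R'->F->plug->F
Char 6 ('E'): step: R->1, L=6; E->plug->E->R->B->L->A->refl->B->L'->D->R'->H->plug->H
Char 7 ('B'): step: R->2, L=6; B->plug->B->R->F->L->C->refl->E->L'->A->R'->D->plug->D
Char 8 ('F'): step: R->3, L=6; F->plug->F->R->B->L->A->refl->B->L'->D->R'->B->plug->B
Char 9 ('C'): step: R->4, L=6; C->plug->C->R->B->L->A->refl->B->L'->D->R'->H->plug->H
Char 10 ('F'): step: R->5, L=6; F->plug->F->R->E->L->H->refl->D->L'->H->R'->D->plug->D
Char 11 ('D'): step: R->6, L=6; D->plug->D->R->F->L->C->refl->E->L'->A->R'->G->plug->G

G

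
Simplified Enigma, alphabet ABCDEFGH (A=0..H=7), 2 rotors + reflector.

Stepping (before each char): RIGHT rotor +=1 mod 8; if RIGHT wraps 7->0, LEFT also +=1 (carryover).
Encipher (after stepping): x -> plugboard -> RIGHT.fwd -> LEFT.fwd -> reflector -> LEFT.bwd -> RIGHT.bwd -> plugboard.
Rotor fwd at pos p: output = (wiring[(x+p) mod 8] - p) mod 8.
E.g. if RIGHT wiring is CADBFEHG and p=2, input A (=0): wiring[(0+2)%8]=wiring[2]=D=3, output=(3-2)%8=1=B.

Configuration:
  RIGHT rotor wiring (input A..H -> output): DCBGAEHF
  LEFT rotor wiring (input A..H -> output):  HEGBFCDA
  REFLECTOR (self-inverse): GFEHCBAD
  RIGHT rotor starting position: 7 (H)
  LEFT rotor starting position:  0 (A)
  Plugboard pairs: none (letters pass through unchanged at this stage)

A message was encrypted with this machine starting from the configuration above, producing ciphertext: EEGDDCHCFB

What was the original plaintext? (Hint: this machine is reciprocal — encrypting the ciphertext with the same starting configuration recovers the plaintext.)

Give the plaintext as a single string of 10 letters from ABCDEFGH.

Answer: DCBCADFGDD

Derivation:
Char 1 ('E'): step: R->0, L->1 (L advanced); E->plug->E->R->A->L->D->refl->H->L'->G->R'->D->plug->D
Char 2 ('E'): step: R->1, L=1; E->plug->E->R->D->L->E->refl->C->L'->F->R'->C->plug->C
Char 3 ('G'): step: R->2, L=1; G->plug->G->R->B->L->F->refl->B->L'->E->R'->B->plug->B
Char 4 ('D'): step: R->3, L=1; D->plug->D->R->E->L->B->refl->F->L'->B->R'->C->plug->C
Char 5 ('D'): step: R->4, L=1; D->plug->D->R->B->L->F->refl->B->L'->E->R'->A->plug->A
Char 6 ('C'): step: R->5, L=1; C->plug->C->R->A->L->D->refl->H->L'->G->R'->D->plug->D
Char 7 ('H'): step: R->6, L=1; H->plug->H->R->G->L->H->refl->D->L'->A->R'->F->plug->F
Char 8 ('C'): step: R->7, L=1; C->plug->C->R->D->L->E->refl->C->L'->F->R'->G->plug->G
Char 9 ('F'): step: R->0, L->2 (L advanced); F->plug->F->R->E->L->B->refl->F->L'->G->R'->D->plug->D
Char 10 ('B'): step: R->1, L=2; B->plug->B->R->A->L->E->refl->C->L'->H->R'->D->plug->D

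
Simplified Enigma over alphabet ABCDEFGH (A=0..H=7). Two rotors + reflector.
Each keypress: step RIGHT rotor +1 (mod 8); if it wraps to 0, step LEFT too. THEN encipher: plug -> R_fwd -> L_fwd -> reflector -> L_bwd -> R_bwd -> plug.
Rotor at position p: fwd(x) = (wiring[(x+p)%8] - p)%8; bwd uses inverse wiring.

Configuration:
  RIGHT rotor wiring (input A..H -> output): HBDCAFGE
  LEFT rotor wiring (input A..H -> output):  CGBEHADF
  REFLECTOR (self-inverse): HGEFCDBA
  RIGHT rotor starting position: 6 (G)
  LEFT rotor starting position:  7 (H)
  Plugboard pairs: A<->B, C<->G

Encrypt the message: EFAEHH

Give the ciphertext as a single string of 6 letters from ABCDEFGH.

Char 1 ('E'): step: R->7, L=7; E->plug->E->R->D->L->C->refl->E->L'->H->R'->H->plug->H
Char 2 ('F'): step: R->0, L->0 (L advanced); F->plug->F->R->F->L->A->refl->H->L'->E->R'->H->plug->H
Char 3 ('A'): step: R->1, L=0; A->plug->B->R->C->L->B->refl->G->L'->B->R'->C->plug->G
Char 4 ('E'): step: R->2, L=0; E->plug->E->R->E->L->H->refl->A->L'->F->R'->G->plug->C
Char 5 ('H'): step: R->3, L=0; H->plug->H->R->A->L->C->refl->E->L'->D->R'->D->plug->D
Char 6 ('H'): step: R->4, L=0; H->plug->H->R->G->L->D->refl->F->L'->H->R'->G->plug->C

Answer: HHGCDC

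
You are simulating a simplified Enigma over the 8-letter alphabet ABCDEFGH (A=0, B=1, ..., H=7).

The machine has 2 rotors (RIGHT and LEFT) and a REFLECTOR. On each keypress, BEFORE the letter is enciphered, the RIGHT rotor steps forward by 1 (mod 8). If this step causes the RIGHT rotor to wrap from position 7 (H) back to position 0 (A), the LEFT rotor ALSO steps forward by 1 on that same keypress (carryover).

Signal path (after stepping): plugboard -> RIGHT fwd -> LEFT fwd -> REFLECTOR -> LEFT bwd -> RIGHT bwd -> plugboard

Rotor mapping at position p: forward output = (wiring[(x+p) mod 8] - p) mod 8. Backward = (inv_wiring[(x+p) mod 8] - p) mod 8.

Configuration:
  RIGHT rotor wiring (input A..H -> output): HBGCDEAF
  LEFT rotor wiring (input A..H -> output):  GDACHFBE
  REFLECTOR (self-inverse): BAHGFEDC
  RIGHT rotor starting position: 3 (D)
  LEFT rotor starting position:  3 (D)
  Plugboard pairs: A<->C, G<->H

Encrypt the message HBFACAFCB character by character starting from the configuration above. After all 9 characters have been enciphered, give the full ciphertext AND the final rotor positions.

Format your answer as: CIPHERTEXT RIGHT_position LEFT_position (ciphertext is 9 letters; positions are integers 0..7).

Answer: BHGBHEABC 4 4

Derivation:
Char 1 ('H'): step: R->4, L=3; H->plug->G->R->C->L->C->refl->H->L'->A->R'->B->plug->B
Char 2 ('B'): step: R->5, L=3; B->plug->B->R->D->L->G->refl->D->L'->F->R'->G->plug->H
Char 3 ('F'): step: R->6, L=3; F->plug->F->R->E->L->B->refl->A->L'->G->R'->H->plug->G
Char 4 ('A'): step: R->7, L=3; A->plug->C->R->C->L->C->refl->H->L'->A->R'->B->plug->B
Char 5 ('C'): step: R->0, L->4 (L advanced); C->plug->A->R->H->L->G->refl->D->L'->A->R'->G->plug->H
Char 6 ('A'): step: R->1, L=4; A->plug->C->R->B->L->B->refl->A->L'->D->R'->E->plug->E
Char 7 ('F'): step: R->2, L=4; F->plug->F->R->D->L->A->refl->B->L'->B->R'->C->plug->A
Char 8 ('C'): step: R->3, L=4; C->plug->A->R->H->L->G->refl->D->L'->A->R'->B->plug->B
Char 9 ('B'): step: R->4, L=4; B->plug->B->R->A->L->D->refl->G->L'->H->R'->A->plug->C
Final: ciphertext=BHGBHEABC, RIGHT=4, LEFT=4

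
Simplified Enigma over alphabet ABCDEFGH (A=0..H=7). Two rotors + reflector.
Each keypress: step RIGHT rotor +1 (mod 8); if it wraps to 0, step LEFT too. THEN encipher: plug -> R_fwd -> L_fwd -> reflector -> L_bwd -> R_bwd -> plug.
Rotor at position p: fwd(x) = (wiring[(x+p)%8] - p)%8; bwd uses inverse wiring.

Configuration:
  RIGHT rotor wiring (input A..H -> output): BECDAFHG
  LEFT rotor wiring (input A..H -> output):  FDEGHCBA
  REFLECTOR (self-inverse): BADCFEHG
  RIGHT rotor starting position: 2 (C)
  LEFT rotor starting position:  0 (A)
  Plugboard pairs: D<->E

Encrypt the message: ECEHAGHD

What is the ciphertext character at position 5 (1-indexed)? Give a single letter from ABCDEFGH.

Char 1 ('E'): step: R->3, L=0; E->plug->D->R->E->L->H->refl->G->L'->D->R'->E->plug->D
Char 2 ('C'): step: R->4, L=0; C->plug->C->R->D->L->G->refl->H->L'->E->R'->A->plug->A
Char 3 ('E'): step: R->5, L=0; E->plug->D->R->E->L->H->refl->G->L'->D->R'->H->plug->H
Char 4 ('H'): step: R->6, L=0; H->plug->H->R->H->L->A->refl->B->L'->G->R'->D->plug->E
Char 5 ('A'): step: R->7, L=0; A->plug->A->R->H->L->A->refl->B->L'->G->R'->G->plug->G

G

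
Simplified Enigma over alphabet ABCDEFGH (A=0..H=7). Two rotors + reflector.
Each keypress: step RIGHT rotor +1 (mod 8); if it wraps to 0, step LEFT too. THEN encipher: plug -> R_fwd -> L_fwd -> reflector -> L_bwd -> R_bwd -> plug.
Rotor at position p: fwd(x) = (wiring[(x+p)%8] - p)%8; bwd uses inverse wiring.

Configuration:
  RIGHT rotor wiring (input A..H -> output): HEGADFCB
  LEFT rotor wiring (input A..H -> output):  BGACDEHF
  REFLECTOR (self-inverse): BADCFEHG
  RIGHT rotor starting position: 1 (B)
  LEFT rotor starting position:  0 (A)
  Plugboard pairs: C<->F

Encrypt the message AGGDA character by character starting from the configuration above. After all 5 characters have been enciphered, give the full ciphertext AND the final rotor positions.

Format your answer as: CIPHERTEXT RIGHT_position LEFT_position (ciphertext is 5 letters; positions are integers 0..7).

Answer: DECAB 6 0

Derivation:
Char 1 ('A'): step: R->2, L=0; A->plug->A->R->E->L->D->refl->C->L'->D->R'->D->plug->D
Char 2 ('G'): step: R->3, L=0; G->plug->G->R->B->L->G->refl->H->L'->G->R'->E->plug->E
Char 3 ('G'): step: R->4, L=0; G->plug->G->R->C->L->A->refl->B->L'->A->R'->F->plug->C
Char 4 ('D'): step: R->5, L=0; D->plug->D->R->C->L->A->refl->B->L'->A->R'->A->plug->A
Char 5 ('A'): step: R->6, L=0; A->plug->A->R->E->L->D->refl->C->L'->D->R'->B->plug->B
Final: ciphertext=DECAB, RIGHT=6, LEFT=0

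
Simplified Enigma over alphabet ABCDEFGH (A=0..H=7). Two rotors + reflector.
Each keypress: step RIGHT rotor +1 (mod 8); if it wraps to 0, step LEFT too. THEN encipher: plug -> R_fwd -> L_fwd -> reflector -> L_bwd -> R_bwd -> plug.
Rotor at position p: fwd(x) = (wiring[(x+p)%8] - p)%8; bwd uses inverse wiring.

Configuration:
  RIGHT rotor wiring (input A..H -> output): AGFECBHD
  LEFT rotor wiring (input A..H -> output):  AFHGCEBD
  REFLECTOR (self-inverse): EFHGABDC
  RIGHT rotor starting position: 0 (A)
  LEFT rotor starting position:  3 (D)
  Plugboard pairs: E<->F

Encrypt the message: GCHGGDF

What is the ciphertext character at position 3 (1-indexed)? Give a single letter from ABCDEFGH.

Char 1 ('G'): step: R->1, L=3; G->plug->G->R->C->L->B->refl->F->L'->F->R'->A->plug->A
Char 2 ('C'): step: R->2, L=3; C->plug->C->R->A->L->D->refl->G->L'->D->R'->A->plug->A
Char 3 ('H'): step: R->3, L=3; H->plug->H->R->C->L->B->refl->F->L'->F->R'->F->plug->E

E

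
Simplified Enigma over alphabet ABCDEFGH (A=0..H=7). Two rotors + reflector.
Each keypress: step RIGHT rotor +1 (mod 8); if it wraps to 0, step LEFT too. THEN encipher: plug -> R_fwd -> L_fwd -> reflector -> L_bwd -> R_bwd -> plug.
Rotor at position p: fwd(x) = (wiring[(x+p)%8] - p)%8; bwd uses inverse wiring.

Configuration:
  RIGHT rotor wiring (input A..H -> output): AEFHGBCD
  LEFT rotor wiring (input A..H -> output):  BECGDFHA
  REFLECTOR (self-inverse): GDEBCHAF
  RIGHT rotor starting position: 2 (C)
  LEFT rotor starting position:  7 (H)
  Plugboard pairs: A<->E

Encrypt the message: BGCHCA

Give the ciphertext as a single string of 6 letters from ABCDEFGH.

Answer: ABAGBC

Derivation:
Char 1 ('B'): step: R->3, L=7; B->plug->B->R->D->L->D->refl->B->L'->A->R'->E->plug->A
Char 2 ('G'): step: R->4, L=7; G->plug->G->R->B->L->C->refl->E->L'->F->R'->B->plug->B
Char 3 ('C'): step: R->5, L=7; C->plug->C->R->G->L->G->refl->A->L'->H->R'->E->plug->A
Char 4 ('H'): step: R->6, L=7; H->plug->H->R->D->L->D->refl->B->L'->A->R'->G->plug->G
Char 5 ('C'): step: R->7, L=7; C->plug->C->R->F->L->E->refl->C->L'->B->R'->B->plug->B
Char 6 ('A'): step: R->0, L->0 (L advanced); A->plug->E->R->G->L->H->refl->F->L'->F->R'->C->plug->C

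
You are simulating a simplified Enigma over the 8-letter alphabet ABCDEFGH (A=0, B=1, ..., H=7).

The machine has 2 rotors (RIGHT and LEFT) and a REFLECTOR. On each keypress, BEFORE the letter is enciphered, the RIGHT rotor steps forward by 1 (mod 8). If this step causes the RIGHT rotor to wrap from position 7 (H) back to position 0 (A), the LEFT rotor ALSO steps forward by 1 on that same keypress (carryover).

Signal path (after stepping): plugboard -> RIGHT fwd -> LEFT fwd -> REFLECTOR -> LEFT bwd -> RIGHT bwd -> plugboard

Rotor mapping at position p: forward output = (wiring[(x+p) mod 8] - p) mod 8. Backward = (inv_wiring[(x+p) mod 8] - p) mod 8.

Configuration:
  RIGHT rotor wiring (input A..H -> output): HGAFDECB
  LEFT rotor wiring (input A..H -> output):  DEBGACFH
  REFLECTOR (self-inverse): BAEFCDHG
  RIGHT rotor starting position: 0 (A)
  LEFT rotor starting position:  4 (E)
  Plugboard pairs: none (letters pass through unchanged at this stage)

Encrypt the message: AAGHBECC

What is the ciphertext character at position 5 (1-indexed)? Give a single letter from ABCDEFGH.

Char 1 ('A'): step: R->1, L=4; A->plug->A->R->F->L->A->refl->B->L'->C->R'->D->plug->D
Char 2 ('A'): step: R->2, L=4; A->plug->A->R->G->L->F->refl->D->L'->D->R'->B->plug->B
Char 3 ('G'): step: R->3, L=4; G->plug->G->R->D->L->D->refl->F->L'->G->R'->E->plug->E
Char 4 ('H'): step: R->4, L=4; H->plug->H->R->B->L->G->refl->H->L'->E->R'->G->plug->G
Char 5 ('B'): step: R->5, L=4; B->plug->B->R->F->L->A->refl->B->L'->C->R'->D->plug->D

D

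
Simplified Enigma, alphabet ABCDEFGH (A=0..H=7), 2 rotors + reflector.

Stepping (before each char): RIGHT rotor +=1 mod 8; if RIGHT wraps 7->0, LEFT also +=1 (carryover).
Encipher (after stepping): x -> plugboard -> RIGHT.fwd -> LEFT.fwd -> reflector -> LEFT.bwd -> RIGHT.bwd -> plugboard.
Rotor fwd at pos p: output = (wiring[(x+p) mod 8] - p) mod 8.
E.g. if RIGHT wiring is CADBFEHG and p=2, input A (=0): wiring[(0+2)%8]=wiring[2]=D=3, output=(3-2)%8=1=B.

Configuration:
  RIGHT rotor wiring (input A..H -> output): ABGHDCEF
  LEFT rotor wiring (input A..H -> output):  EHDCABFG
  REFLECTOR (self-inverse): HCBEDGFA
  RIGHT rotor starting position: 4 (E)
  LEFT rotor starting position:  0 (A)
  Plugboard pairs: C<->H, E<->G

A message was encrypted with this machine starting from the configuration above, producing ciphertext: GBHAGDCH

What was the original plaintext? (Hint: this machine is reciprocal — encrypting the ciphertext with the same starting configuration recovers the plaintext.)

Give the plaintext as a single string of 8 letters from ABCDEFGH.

Answer: FAGHDEAB

Derivation:
Char 1 ('G'): step: R->5, L=0; G->plug->E->R->E->L->A->refl->H->L'->B->R'->F->plug->F
Char 2 ('B'): step: R->6, L=0; B->plug->B->R->H->L->G->refl->F->L'->G->R'->A->plug->A
Char 3 ('H'): step: R->7, L=0; H->plug->C->R->C->L->D->refl->E->L'->A->R'->E->plug->G
Char 4 ('A'): step: R->0, L->1 (L advanced); A->plug->A->R->A->L->G->refl->F->L'->G->R'->C->plug->H
Char 5 ('G'): step: R->1, L=1; G->plug->E->R->B->L->C->refl->B->L'->C->R'->D->plug->D
Char 6 ('D'): step: R->2, L=1; D->plug->D->R->A->L->G->refl->F->L'->G->R'->G->plug->E
Char 7 ('C'): step: R->3, L=1; C->plug->H->R->D->L->H->refl->A->L'->E->R'->A->plug->A
Char 8 ('H'): step: R->4, L=1; H->plug->C->R->A->L->G->refl->F->L'->G->R'->B->plug->B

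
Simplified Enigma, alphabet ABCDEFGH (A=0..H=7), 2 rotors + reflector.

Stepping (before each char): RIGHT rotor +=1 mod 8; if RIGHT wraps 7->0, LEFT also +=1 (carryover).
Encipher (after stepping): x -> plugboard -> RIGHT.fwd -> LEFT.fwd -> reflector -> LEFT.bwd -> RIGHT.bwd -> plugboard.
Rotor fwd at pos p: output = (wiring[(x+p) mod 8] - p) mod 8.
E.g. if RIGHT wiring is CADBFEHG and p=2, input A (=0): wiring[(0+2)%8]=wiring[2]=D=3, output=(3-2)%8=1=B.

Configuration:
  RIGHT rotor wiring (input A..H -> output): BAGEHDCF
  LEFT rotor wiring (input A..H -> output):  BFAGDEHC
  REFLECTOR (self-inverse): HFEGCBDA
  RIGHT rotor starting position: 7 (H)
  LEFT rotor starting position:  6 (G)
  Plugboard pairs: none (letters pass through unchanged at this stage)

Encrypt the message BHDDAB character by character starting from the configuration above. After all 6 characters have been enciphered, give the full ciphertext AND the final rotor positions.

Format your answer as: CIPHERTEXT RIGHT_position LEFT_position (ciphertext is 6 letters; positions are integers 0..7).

Answer: GECBCF 5 7

Derivation:
Char 1 ('B'): step: R->0, L->7 (L advanced); B->plug->B->R->A->L->D->refl->G->L'->C->R'->G->plug->G
Char 2 ('H'): step: R->1, L=7; H->plug->H->R->A->L->D->refl->G->L'->C->R'->E->plug->E
Char 3 ('D'): step: R->2, L=7; D->plug->D->R->B->L->C->refl->E->L'->F->R'->C->plug->C
Char 4 ('D'): step: R->3, L=7; D->plug->D->R->H->L->A->refl->H->L'->E->R'->B->plug->B
Char 5 ('A'): step: R->4, L=7; A->plug->A->R->D->L->B->refl->F->L'->G->R'->C->plug->C
Char 6 ('B'): step: R->5, L=7; B->plug->B->R->F->L->E->refl->C->L'->B->R'->F->plug->F
Final: ciphertext=GECBCF, RIGHT=5, LEFT=7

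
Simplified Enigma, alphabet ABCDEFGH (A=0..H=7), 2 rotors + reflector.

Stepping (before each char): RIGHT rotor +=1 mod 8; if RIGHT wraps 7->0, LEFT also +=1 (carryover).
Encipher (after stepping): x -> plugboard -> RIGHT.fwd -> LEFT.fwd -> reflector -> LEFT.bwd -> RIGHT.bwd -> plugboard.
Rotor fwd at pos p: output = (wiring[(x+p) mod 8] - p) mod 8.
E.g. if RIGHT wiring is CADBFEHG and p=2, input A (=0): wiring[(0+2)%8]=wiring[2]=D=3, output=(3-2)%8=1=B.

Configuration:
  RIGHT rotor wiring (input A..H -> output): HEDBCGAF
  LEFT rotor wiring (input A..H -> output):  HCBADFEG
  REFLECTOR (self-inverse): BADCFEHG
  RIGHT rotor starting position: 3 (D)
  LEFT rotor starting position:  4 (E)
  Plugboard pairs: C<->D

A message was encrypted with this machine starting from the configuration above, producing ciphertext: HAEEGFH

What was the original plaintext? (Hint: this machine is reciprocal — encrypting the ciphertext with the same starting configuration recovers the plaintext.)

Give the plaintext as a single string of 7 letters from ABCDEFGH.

Answer: FCHHECD

Derivation:
Char 1 ('H'): step: R->4, L=4; H->plug->H->R->F->L->G->refl->H->L'->A->R'->F->plug->F
Char 2 ('A'): step: R->5, L=4; A->plug->A->R->B->L->B->refl->A->L'->C->R'->D->plug->C
Char 3 ('E'): step: R->6, L=4; E->plug->E->R->F->L->G->refl->H->L'->A->R'->H->plug->H
Char 4 ('E'): step: R->7, L=4; E->plug->E->R->C->L->A->refl->B->L'->B->R'->H->plug->H
Char 5 ('G'): step: R->0, L->5 (L advanced); G->plug->G->R->A->L->A->refl->B->L'->C->R'->E->plug->E
Char 6 ('F'): step: R->1, L=5; F->plug->F->R->H->L->G->refl->H->L'->B->R'->D->plug->C
Char 7 ('H'): step: R->2, L=5; H->plug->H->R->C->L->B->refl->A->L'->A->R'->C->plug->D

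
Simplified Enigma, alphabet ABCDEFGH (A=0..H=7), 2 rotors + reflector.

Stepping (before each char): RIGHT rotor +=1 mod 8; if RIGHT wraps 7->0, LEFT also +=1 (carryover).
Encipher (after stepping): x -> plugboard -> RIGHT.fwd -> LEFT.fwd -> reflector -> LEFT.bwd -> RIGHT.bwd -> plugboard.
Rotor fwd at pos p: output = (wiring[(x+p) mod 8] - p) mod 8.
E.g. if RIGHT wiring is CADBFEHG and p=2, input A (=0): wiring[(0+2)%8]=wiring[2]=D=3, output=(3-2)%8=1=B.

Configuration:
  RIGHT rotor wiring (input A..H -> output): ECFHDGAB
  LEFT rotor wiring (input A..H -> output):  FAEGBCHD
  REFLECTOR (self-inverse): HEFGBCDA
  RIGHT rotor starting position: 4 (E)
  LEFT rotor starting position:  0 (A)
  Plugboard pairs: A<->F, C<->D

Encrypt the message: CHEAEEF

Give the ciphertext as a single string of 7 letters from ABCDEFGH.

Answer: BGBBFGG

Derivation:
Char 1 ('C'): step: R->5, L=0; C->plug->D->R->H->L->D->refl->G->L'->D->R'->B->plug->B
Char 2 ('H'): step: R->6, L=0; H->plug->H->R->A->L->F->refl->C->L'->F->R'->G->plug->G
Char 3 ('E'): step: R->7, L=0; E->plug->E->R->A->L->F->refl->C->L'->F->R'->B->plug->B
Char 4 ('A'): step: R->0, L->1 (L advanced); A->plug->F->R->G->L->C->refl->F->L'->C->R'->B->plug->B
Char 5 ('E'): step: R->1, L=1; E->plug->E->R->F->L->G->refl->D->L'->B->R'->A->plug->F
Char 6 ('E'): step: R->2, L=1; E->plug->E->R->G->L->C->refl->F->L'->C->R'->G->plug->G
Char 7 ('F'): step: R->3, L=1; F->plug->A->R->E->L->B->refl->E->L'->H->R'->G->plug->G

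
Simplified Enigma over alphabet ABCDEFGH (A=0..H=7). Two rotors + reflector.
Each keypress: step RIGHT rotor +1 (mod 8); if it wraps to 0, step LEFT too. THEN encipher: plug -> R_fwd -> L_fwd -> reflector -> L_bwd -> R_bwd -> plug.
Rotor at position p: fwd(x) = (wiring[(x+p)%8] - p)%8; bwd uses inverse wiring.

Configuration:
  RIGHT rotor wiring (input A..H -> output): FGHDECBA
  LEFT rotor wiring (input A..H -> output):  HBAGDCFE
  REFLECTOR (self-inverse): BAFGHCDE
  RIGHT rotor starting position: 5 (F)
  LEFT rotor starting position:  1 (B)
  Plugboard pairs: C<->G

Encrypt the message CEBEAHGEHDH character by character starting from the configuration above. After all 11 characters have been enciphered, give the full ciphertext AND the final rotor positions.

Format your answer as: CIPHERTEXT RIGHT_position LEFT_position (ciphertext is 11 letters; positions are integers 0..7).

Char 1 ('C'): step: R->6, L=1; C->plug->G->R->G->L->D->refl->G->L'->H->R'->C->plug->G
Char 2 ('E'): step: R->7, L=1; E->plug->E->R->E->L->B->refl->A->L'->A->R'->D->plug->D
Char 3 ('B'): step: R->0, L->2 (L advanced); B->plug->B->R->G->L->F->refl->C->L'->F->R'->A->plug->A
Char 4 ('E'): step: R->1, L=2; E->plug->E->R->B->L->E->refl->H->L'->H->R'->G->plug->C
Char 5 ('A'): step: R->2, L=2; A->plug->A->R->F->L->C->refl->F->L'->G->R'->F->plug->F
Char 6 ('H'): step: R->3, L=2; H->plug->H->R->E->L->D->refl->G->L'->A->R'->A->plug->A
Char 7 ('G'): step: R->4, L=2; G->plug->C->R->F->L->C->refl->F->L'->G->R'->B->plug->B
Char 8 ('E'): step: R->5, L=2; E->plug->E->R->B->L->E->refl->H->L'->H->R'->H->plug->H
Char 9 ('H'): step: R->6, L=2; H->plug->H->R->E->L->D->refl->G->L'->A->R'->D->plug->D
Char 10 ('D'): step: R->7, L=2; D->plug->D->R->A->L->G->refl->D->L'->E->R'->E->plug->E
Char 11 ('H'): step: R->0, L->3 (L advanced); H->plug->H->R->A->L->D->refl->G->L'->G->R'->B->plug->B
Final: ciphertext=GDACFABHDEB, RIGHT=0, LEFT=3

Answer: GDACFABHDEB 0 3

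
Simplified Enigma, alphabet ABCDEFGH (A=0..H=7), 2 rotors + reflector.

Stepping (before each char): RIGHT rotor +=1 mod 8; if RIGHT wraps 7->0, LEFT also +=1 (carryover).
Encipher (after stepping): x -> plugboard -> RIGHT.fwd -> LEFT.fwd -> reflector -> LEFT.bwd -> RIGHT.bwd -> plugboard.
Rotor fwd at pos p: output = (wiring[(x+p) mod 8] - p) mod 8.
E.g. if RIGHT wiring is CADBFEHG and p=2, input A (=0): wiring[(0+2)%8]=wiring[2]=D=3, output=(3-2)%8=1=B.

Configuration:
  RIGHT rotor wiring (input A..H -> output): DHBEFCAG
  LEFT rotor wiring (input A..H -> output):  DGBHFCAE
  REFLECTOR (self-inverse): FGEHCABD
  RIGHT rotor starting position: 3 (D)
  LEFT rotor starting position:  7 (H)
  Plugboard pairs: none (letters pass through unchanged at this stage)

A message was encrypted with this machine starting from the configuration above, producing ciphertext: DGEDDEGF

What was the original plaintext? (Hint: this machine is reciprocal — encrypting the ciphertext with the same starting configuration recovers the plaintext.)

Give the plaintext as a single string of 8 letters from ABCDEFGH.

Answer: BADFHHBE

Derivation:
Char 1 ('D'): step: R->4, L=7; D->plug->D->R->C->L->H->refl->D->L'->G->R'->B->plug->B
Char 2 ('G'): step: R->5, L=7; G->plug->G->R->H->L->B->refl->G->L'->F->R'->A->plug->A
Char 3 ('E'): step: R->6, L=7; E->plug->E->R->D->L->C->refl->E->L'->B->R'->D->plug->D
Char 4 ('D'): step: R->7, L=7; D->plug->D->R->C->L->H->refl->D->L'->G->R'->F->plug->F
Char 5 ('D'): step: R->0, L->0 (L advanced); D->plug->D->R->E->L->F->refl->A->L'->G->R'->H->plug->H
Char 6 ('E'): step: R->1, L=0; E->plug->E->R->B->L->G->refl->B->L'->C->R'->H->plug->H
Char 7 ('G'): step: R->2, L=0; G->plug->G->R->B->L->G->refl->B->L'->C->R'->B->plug->B
Char 8 ('F'): step: R->3, L=0; F->plug->F->R->A->L->D->refl->H->L'->D->R'->E->plug->E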